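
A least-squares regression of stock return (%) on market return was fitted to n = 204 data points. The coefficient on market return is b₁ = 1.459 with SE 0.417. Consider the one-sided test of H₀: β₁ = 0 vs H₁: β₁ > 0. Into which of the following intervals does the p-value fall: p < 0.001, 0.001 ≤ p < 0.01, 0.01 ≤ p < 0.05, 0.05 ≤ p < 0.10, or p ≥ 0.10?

p < 0.001

t = 1.459 / 0.417 = 3.499.
df = n − 2 = 204 − 2 = 202.
One-sided p = P(T_{202} > t) ≈ 0.0003.
So p < 0.001.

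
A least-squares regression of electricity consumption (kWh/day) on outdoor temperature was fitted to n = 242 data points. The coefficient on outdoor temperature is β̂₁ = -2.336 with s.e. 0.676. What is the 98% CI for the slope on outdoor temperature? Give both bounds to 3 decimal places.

df = n − 2 = 242 − 2 = 240.
t* = t_{0.01, 240} = 2.341985.
Margin = t* × SE = 2.341985 × 0.676 = 1.58318.
CI: -2.336 ± 1.58318 → (-3.919, -0.753).
With 98% confidence, each one-unit increase in outdoor temperature is associated with a change of between -3.919 and -0.753 kWh/day in electricity consumption.

(-3.919, -0.753)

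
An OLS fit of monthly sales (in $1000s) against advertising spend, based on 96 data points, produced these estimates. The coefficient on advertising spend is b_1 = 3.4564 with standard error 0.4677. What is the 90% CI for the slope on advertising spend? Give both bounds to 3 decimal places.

(2.679, 4.233)

df = n − 2 = 96 − 2 = 94.
t* = t_{0.05, 94} = 1.661226.
Margin = t* × SE = 1.661226 × 0.4677 = 0.77696.
CI: 3.4564 ± 0.77696 → (2.679, 4.233).
With 90% confidence, each one-unit increase in advertising spend is associated with a change of between 2.679 and 4.233 $1000s in monthly sales.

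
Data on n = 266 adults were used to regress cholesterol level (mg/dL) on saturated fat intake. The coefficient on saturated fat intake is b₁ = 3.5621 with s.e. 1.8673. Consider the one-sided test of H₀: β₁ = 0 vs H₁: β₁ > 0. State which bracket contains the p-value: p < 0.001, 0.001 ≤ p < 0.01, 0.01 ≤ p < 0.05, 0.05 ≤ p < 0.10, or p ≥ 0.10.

t = 3.5621 / 1.8673 = 1.908.
df = n − 2 = 266 − 2 = 264.
One-sided p = P(T_{264} > t) ≈ 0.0288.
So 0.01 ≤ p < 0.05.

0.01 ≤ p < 0.05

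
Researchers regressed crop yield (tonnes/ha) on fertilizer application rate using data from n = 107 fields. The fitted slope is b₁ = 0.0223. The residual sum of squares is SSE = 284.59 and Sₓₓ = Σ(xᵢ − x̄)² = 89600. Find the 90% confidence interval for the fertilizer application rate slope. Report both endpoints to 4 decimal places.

MSE = SSE/(n − 2) = 284.59/105 = 2.71038.
SE(b₁) = √(MSE/Sₓₓ) = √(2.71038/89600) = 0.00549998.
df = n − 2 = 105.
t* = t_{0.05, 105} = 1.659495.
Margin = t* × SE = 1.659495 × 0.00549998 = 0.009127.
CI: 0.0223 ± 0.009127 → (0.0132, 0.0314).
With 90% confidence, each one-unit increase in fertilizer application rate is associated with a change of between 0.0132 and 0.0314 tonnes/ha in crop yield.

(0.0132, 0.0314)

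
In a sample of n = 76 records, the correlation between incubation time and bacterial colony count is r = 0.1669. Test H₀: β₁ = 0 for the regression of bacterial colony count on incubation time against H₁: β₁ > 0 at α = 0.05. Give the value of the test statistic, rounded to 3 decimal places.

t = r·√(n − 2)/√(1 − r²) = 0.1669·√74/√0.972144 = 1.456.
df = n − 2 = 74.
One-sided p ≈ 0.0748, which is ≥ 0.05, so fail to reject H₀.
The data do not give significant evidence of a linear association between incubation time and bacterial colony count.

t = 1.456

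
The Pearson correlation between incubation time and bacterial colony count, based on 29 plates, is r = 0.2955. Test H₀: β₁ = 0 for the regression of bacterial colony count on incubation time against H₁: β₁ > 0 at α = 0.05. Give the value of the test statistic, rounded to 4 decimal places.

t = r·√(n − 2)/√(1 − r²) = 0.2955·√27/√0.91268 = 1.6072.
df = n − 2 = 27.
One-sided p ≈ 0.0598, which is ≥ 0.05, so fail to reject H₀.
The data do not give significant evidence of a linear association between incubation time and bacterial colony count.

t = 1.6072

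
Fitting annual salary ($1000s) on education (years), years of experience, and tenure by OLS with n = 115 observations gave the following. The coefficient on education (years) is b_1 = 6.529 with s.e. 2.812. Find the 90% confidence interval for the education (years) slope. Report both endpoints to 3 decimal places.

(1.865, 11.193)

df = n − k − 1 = 115 − 3 − 1 = 111.
t* = t_{0.05, 111} = 1.658697.
Margin = t* × SE = 1.658697 × 2.812 = 4.66426.
CI: 6.529 ± 4.66426 → (1.865, 11.193).
With 90% confidence, each one-unit increase in education (years) is associated with a change of between 1.865 and 11.193 $1000s in annual salary, holding the other predictors fixed.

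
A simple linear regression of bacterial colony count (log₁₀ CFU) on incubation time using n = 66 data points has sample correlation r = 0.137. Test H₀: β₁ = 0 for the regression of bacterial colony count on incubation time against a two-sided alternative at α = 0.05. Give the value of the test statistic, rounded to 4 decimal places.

t = r·√(n − 2)/√(1 − r²) = 0.137·√64/√0.981231 = 1.1064.
df = n − 2 = 64.
Two-sided p ≈ 0.2727, which is ≥ 0.05, so fail to reject H₀.
The data do not give significant evidence of a linear association between incubation time and bacterial colony count.

t = 1.1064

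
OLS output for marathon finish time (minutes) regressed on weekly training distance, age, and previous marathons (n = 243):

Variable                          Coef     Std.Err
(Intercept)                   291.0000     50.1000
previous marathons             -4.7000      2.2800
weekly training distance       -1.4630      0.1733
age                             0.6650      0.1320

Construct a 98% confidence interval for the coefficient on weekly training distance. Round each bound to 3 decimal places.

Read off: b = -1.4630, SE = 0.1733 for weekly training distance.
df = n − k − 1 = 243 − 3 − 1 = 239.
t* = t_{0.01, 239} = 2.342051.
Margin = t* × SE = 2.342051 × 0.1733 = 0.40588.
CI: -1.4630 ± 0.40588 → (-1.869, -1.057).

(-1.869, -1.057)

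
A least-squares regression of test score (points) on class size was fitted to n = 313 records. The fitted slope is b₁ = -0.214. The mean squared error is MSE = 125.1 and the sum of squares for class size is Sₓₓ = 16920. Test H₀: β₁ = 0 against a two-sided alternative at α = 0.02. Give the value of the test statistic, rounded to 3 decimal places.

SE(b₁) = √(MSE/Sₓₓ) = √(125.1/16920) = 0.0859861.
t = -0.214 / 0.0859861 = -2.489.
df = n − 2 = 311.
Two-sided p ≈ 0.0133, which is < 0.02, so reject H₀.
There is evidence that class size is associated with test score.

t = -2.489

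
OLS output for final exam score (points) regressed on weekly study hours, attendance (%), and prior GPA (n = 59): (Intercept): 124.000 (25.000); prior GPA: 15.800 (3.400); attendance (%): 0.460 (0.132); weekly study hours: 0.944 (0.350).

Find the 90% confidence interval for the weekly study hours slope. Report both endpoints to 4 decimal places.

(0.3584, 1.5296)

Read off: b = 0.944, SE = 0.350 for weekly study hours.
df = n − k − 1 = 59 − 3 − 1 = 55.
t* = t_{0.05, 55} = 1.673034.
Margin = t* × SE = 1.673034 × 0.350 = 0.585562.
CI: 0.944 ± 0.585562 → (0.3584, 1.5296).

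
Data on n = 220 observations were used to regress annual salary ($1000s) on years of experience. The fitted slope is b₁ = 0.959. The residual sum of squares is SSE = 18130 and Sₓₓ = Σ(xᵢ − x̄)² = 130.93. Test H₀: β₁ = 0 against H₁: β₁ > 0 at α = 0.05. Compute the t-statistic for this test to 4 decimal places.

MSE = SSE/(n − 2) = 18130/218 = 83.1651.
SE(b₁) = √(MSE/Sₓₓ) = √(83.1651/130.93) = 0.796987.
t = 0.959 / 0.796987 = 1.2033.
df = n − 2 = 218.
One-sided p ≈ 0.1151, which is ≥ 0.05, so fail to reject H₀.
The data do not give significant evidence that the true slope on years of experience is positive.

t = 1.2033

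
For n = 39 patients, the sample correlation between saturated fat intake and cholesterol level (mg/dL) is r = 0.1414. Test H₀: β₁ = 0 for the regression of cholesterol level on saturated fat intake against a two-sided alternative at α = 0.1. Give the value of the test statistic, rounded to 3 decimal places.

t = r·√(n − 2)/√(1 − r²) = 0.1414·√37/√0.980006 = 0.869.
df = n − 2 = 37.
Two-sided p ≈ 0.3905, which is ≥ 0.1, so fail to reject H₀.
The data do not give significant evidence of a linear association between saturated fat intake and cholesterol level.

t = 0.869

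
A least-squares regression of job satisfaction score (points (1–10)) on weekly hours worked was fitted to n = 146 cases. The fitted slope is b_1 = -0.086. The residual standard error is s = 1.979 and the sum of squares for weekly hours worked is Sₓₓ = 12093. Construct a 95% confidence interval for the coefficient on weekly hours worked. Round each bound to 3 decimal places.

SE(b_1) = s/√Sₓₓ = 1.979/√12093 = 0.0179961.
df = n − 2 = 144.
t* = t_{0.025, 144} = 1.976575.
Margin = t* × SE = 1.976575 × 0.0179961 = 0.03557.
CI: -0.086 ± 0.03557 → (-0.122, -0.050).
With 95% confidence, each one-unit increase in weekly hours worked is associated with a change of between -0.122 and -0.050 points (1–10) in job satisfaction score.

(-0.122, -0.050)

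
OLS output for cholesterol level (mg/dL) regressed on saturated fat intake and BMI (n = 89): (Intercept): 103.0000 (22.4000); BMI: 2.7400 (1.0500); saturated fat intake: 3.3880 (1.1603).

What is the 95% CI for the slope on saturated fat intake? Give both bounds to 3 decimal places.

(1.081, 5.695)

Read off: b = 3.3880, SE = 1.1603 for saturated fat intake.
df = n − k − 1 = 89 − 2 − 1 = 86.
t* = t_{0.025, 86} = 1.987934.
Margin = t* × SE = 1.987934 × 1.1603 = 2.30660.
CI: 3.3880 ± 2.30660 → (1.081, 5.695).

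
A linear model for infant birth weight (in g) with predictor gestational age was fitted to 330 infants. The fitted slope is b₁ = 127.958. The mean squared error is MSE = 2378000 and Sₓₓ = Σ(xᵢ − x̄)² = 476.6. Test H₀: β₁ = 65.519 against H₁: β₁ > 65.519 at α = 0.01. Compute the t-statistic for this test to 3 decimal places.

t = 0.884

SE(b₁) = √(MSE/Sₓₓ) = √(2.378e+06/476.6) = 70.6365.
t = (127.958 − 65.519) / 70.6365 = 0.884.
df = n − 2 = 328.
One-sided p ≈ 0.1887, which is ≥ 0.01, so fail to reject H₀.
The data do not give significant evidence that the true slope on gestational age exceeds 65.519 g per unit.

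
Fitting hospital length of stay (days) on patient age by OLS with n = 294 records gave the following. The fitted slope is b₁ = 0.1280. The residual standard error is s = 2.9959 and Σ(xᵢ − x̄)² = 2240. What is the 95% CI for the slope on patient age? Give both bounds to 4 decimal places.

SE(b₁) = s/√Sₓₓ = 2.9959/√2240 = 0.0632999.
df = n − 2 = 292.
t* = t_{0.025, 292} = 1.968121.
Margin = t* × SE = 1.968121 × 0.0632999 = 0.124582.
CI: 0.1280 ± 0.124582 → (0.0034, 0.2526).
With 95% confidence, each one-unit increase in patient age is associated with a change of between 0.0034 and 0.2526 days in hospital length of stay.

(0.0034, 0.2526)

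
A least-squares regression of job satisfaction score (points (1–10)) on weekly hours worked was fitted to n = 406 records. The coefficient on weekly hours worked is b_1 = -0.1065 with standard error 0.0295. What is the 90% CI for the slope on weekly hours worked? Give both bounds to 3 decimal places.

(-0.155, -0.058)

df = n − 2 = 406 − 2 = 404.
t* = t_{0.05, 404} = 1.648634.
Margin = t* × SE = 1.648634 × 0.0295 = 0.04863.
CI: -0.1065 ± 0.04863 → (-0.155, -0.058).
With 90% confidence, each one-unit increase in weekly hours worked is associated with a change of between -0.155 and -0.058 points (1–10) in job satisfaction score.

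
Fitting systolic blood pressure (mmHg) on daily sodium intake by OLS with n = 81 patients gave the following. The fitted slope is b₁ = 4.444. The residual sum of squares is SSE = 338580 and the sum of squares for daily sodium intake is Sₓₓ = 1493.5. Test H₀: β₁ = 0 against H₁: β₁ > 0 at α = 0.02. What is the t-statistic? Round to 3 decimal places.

t = 2.623

MSE = SSE/(n − 2) = 338580/79 = 4285.82.
SE(b₁) = √(MSE/Sₓₓ) = √(4285.82/1493.5) = 1.694.
t = 4.444 / 1.694 = 2.623.
df = n − 2 = 79.
One-sided p ≈ 0.0052, which is < 0.02, so reject H₀.
There is evidence that the true slope on daily sodium intake is positive.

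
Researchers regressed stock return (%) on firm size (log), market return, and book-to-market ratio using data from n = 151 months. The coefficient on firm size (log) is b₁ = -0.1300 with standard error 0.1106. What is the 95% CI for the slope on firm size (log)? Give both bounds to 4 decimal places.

(-0.3486, 0.0886)

df = n − k − 1 = 151 − 3 − 1 = 147.
t* = t_{0.025, 147} = 1.976233.
Margin = t* × SE = 1.976233 × 0.1106 = 0.218571.
CI: -0.1300 ± 0.218571 → (-0.3486, 0.0886).
With 95% confidence, each one-unit increase in firm size (log) is associated with a change of between -0.3486 and 0.0886 % in stock return, holding the other predictors fixed.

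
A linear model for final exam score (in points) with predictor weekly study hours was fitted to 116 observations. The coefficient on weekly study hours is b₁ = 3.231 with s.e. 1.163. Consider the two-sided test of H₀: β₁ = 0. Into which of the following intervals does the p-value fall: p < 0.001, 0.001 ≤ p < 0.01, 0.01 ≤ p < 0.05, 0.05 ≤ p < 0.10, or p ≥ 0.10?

0.001 ≤ p < 0.01

t = 3.231 / 1.163 = 2.778.
df = n − 2 = 116 − 2 = 114.
Two-sided p = 2·P(T_{114} > |t|) ≈ 0.0064.
So 0.001 ≤ p < 0.01.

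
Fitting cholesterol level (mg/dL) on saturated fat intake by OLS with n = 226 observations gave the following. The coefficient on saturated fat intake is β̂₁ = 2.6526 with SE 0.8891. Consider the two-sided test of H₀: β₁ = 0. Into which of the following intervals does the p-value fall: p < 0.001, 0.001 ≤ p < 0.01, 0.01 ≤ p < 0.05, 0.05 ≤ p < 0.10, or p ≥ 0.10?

0.001 ≤ p < 0.01

t = 2.6526 / 0.8891 = 2.983.
df = n − 2 = 226 − 2 = 224.
Two-sided p = 2·P(T_{224} > |t|) ≈ 0.0032.
So 0.001 ≤ p < 0.01.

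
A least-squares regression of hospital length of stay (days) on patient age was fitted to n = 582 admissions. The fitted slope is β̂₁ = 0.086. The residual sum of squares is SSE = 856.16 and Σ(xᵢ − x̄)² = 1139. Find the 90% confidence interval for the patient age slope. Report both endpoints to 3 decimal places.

(0.027, 0.145)

MSE = SSE/(n − 2) = 856.16/580 = 1.47614.
SE(β̂₁) = √(MSE/Sₓₓ) = √(1.47614/1139) = 0.0359999.
df = n − 2 = 580.
t* = t_{0.05, 580} = 1.647485.
Margin = t* × SE = 1.647485 × 0.0359999 = 0.05931.
CI: 0.086 ± 0.05931 → (0.027, 0.145).
With 90% confidence, each one-unit increase in patient age is associated with a change of between 0.027 and 0.145 days in hospital length of stay.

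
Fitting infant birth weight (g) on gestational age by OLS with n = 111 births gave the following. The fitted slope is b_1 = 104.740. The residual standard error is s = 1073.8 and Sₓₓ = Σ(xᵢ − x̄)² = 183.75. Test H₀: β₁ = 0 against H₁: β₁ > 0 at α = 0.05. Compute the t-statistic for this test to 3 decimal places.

t = 1.322

SE(b_1) = s/√Sₓₓ = 1073.8/√183.75 = 79.2154.
t = 104.740 / 79.2154 = 1.322.
df = n − 2 = 109.
One-sided p ≈ 0.0944, which is ≥ 0.05, so fail to reject H₀.
The data do not give significant evidence that the true slope on gestational age is positive.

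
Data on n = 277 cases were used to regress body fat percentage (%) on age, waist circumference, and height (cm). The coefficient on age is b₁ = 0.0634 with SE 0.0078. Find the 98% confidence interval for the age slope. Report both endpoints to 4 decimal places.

df = n − k − 1 = 277 − 3 − 1 = 273.
t* = t_{0.01, 273} = 2.340085.
Margin = t* × SE = 2.340085 × 0.0078 = 0.018253.
CI: 0.0634 ± 0.018253 → (0.0451, 0.0817).
With 98% confidence, each one-unit increase in age is associated with a change of between 0.0451 and 0.0817 % in body fat percentage, holding the other predictors fixed.

(0.0451, 0.0817)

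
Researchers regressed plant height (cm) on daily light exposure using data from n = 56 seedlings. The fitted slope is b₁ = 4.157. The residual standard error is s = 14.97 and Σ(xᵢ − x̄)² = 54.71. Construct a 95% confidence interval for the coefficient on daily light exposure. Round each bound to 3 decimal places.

SE(b₁) = s/√Sₓₓ = 14.97/√54.71 = 2.0239.
df = n − 2 = 54.
t* = t_{0.025, 54} = 2.004879.
Margin = t* × SE = 2.004879 × 2.0239 = 4.05767.
CI: 4.157 ± 4.05767 → (0.099, 8.215).
With 95% confidence, each one-unit increase in daily light exposure is associated with a change of between 0.099 and 8.215 cm in plant height.

(0.099, 8.215)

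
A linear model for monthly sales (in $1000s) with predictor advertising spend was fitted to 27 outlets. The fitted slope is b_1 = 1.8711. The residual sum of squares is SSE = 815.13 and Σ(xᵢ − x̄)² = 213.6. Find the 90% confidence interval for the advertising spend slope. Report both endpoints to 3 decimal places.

(1.204, 2.538)

MSE = SSE/(n − 2) = 815.13/25 = 32.6052.
SE(b_1) = √(MSE/Sₓₓ) = √(32.6052/213.6) = 0.390699.
df = n − 2 = 25.
t* = t_{0.05, 25} = 1.708141.
Margin = t* × SE = 1.708141 × 0.390699 = 0.66737.
CI: 1.8711 ± 0.66737 → (1.204, 2.538).
With 90% confidence, each one-unit increase in advertising spend is associated with a change of between 1.204 and 2.538 $1000s in monthly sales.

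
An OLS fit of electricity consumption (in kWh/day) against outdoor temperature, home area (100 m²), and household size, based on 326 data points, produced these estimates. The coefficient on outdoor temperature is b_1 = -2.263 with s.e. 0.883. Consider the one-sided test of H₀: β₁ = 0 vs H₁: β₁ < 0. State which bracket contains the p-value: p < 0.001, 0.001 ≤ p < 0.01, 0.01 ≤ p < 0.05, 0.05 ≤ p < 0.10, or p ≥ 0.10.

t = -2.263 / 0.883 = -2.563.
df = n − k − 1 = 326 − 3 − 1 = 322.
One-sided p = P(T_{322} < t) ≈ 0.0054.
So 0.001 ≤ p < 0.01.

0.001 ≤ p < 0.01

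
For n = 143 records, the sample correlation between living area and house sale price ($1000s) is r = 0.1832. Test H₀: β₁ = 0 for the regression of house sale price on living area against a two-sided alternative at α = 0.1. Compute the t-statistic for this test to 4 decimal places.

t = r·√(n − 2)/√(1 − r²) = 0.1832·√141/√0.966438 = 2.2128.
df = n − 2 = 141.
Two-sided p ≈ 0.0285, which is < 0.1, so reject H₀.
There is evidence of a linear association between living area and house sale price.

t = 2.2128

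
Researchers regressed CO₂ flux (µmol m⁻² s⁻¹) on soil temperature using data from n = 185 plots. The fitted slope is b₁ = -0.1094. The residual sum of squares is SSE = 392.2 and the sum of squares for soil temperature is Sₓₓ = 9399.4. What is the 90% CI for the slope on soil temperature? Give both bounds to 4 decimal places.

MSE = SSE/(n − 2) = 392.2/183 = 2.14317.
SE(b₁) = √(MSE/Sₓₓ) = √(2.14317/9399.4) = 0.0151.
df = n − 2 = 183.
t* = t_{0.05, 183} = 1.653223.
Margin = t* × SE = 1.653223 × 0.0151 = 0.024964.
CI: -0.1094 ± 0.024964 → (-0.1344, -0.0844).
With 90% confidence, each one-unit increase in soil temperature is associated with a change of between -0.1344 and -0.0844 µmol m⁻² s⁻¹ in CO₂ flux.

(-0.1344, -0.0844)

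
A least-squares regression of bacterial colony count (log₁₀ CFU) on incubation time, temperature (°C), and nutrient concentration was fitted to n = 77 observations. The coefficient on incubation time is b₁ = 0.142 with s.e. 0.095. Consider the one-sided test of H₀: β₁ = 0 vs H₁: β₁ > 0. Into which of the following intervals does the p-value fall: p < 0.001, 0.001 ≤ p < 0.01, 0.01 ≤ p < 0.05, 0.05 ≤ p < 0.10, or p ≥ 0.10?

0.05 ≤ p < 0.10

t = 0.142 / 0.095 = 1.495.
df = n − k − 1 = 77 − 3 − 1 = 73.
One-sided p = P(T_{73} > t) ≈ 0.0696.
So 0.05 ≤ p < 0.10.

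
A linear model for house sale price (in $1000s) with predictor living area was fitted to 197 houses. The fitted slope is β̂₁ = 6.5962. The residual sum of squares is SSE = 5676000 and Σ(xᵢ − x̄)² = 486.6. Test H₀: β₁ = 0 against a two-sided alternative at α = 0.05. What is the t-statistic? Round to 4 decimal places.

MSE = SSE/(n − 2) = 5676000/195 = 29107.7.
SE(β̂₁) = √(MSE/Sₓₓ) = √(29107.7/486.6) = 7.73424.
t = 6.5962 / 7.73424 = 0.8529.
df = n − 2 = 195.
Two-sided p ≈ 0.3948, which is ≥ 0.05, so fail to reject H₀.
The data do not give significant evidence of an association between living area and house sale price.

t = 0.8529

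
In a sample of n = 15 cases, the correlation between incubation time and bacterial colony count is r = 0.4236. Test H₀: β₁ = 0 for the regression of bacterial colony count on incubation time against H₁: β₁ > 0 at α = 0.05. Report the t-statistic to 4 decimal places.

t = r·√(n − 2)/√(1 − r²) = 0.4236·√13/√0.820563 = 1.6861.
df = n − 2 = 13.
One-sided p ≈ 0.0578, which is ≥ 0.05, so fail to reject H₀.
The data do not give significant evidence of a linear association between incubation time and bacterial colony count.

t = 1.6861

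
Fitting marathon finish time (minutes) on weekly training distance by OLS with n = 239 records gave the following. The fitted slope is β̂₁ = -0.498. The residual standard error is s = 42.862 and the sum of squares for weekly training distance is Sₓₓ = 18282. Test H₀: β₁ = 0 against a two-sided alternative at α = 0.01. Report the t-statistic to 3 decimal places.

SE(β̂₁) = s/√Sₓₓ = 42.862/√18282 = 0.317001.
t = -0.498 / 0.317001 = -1.571.
df = n − 2 = 237.
Two-sided p ≈ 0.1175, which is ≥ 0.01, so fail to reject H₀.
The data do not give significant evidence of an association between weekly training distance and marathon finish time.

t = -1.571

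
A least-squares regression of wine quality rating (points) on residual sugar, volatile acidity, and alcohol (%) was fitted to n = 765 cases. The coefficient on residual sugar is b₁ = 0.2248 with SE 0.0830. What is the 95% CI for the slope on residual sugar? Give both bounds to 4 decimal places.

df = n − k − 1 = 765 − 3 − 1 = 761.
t* = t_{0.025, 761} = 1.963086.
Margin = t* × SE = 1.963086 × 0.0830 = 0.162936.
CI: 0.2248 ± 0.162936 → (0.0619, 0.3877).
With 95% confidence, each one-unit increase in residual sugar is associated with a change of between 0.0619 and 0.3877 points in wine quality rating, holding the other predictors fixed.

(0.0619, 0.3877)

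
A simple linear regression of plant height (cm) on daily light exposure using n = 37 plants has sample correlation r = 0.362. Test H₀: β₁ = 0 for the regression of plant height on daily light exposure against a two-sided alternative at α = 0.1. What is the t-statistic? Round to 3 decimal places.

t = 2.297

t = r·√(n − 2)/√(1 − r²) = 0.362·√35/√0.868956 = 2.297.
df = n − 2 = 35.
Two-sided p ≈ 0.0277, which is < 0.1, so reject H₀.
There is evidence of a linear association between daily light exposure and plant height.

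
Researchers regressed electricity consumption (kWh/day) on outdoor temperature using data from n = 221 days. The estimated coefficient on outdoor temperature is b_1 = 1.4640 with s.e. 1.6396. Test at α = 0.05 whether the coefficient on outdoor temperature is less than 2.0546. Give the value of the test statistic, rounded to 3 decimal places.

t = -0.360

H₀: β₁ = 2.0546 vs H₁: β₁ < 2.0546.
t = (b_1 − β₁⁰)/SE = (1.4640 − 2.0546) / 1.6396 = -0.360.
df = n − 2 = 221 − 2 = 219.
One-sided p ≈ 0.3595, which is ≥ 0.05, so fail to reject H₀.
The data do not give significant evidence that the true slope on outdoor temperature is below 2.0546 kWh/day per unit.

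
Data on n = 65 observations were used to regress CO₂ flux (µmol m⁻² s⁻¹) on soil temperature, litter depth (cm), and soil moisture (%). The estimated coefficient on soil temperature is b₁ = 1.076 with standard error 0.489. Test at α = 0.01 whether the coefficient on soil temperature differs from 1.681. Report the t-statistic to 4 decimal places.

t = -1.2372

H₀: β₁ = 1.681 vs H₁: β₁ ≠ 1.681.
t = (b₁ − β₁⁰)/SE = (1.076 − 1.681) / 0.489 = -1.2372.
df = n − k − 1 = 65 − 3 − 1 = 61.
Two-sided p ≈ 0.2207, which is ≥ 0.01, so fail to reject H₀.
The data are consistent with a true slope of 1.681 µmol m⁻² s⁻¹ per unit of soil temperature, holding the other predictors fixed.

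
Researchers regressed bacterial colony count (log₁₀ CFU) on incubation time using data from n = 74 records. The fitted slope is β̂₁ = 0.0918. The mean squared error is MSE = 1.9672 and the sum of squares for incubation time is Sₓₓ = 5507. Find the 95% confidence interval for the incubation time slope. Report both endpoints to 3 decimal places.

(0.054, 0.129)

SE(β̂₁) = √(MSE/Sₓₓ) = √(1.9672/5507) = 0.0189002.
df = n − 2 = 72.
t* = t_{0.025, 72} = 1.993464.
Margin = t* × SE = 1.993464 × 0.0189002 = 0.03768.
CI: 0.0918 ± 0.03768 → (0.054, 0.129).
With 95% confidence, each one-unit increase in incubation time is associated with a change of between 0.054 and 0.129 log₁₀ CFU in bacterial colony count.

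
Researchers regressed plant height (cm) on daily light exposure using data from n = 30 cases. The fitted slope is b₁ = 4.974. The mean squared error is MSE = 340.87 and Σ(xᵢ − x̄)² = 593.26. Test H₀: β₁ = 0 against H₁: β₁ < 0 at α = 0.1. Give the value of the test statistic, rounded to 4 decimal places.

t = 6.5620

SE(b₁) = √(MSE/Sₓₓ) = √(340.87/593.26) = 0.758005.
t = 4.974 / 0.758005 = 6.5620.
df = n − 2 = 28.
One-sided p ≈ 1.0000, which is ≥ 0.1, so fail to reject H₀.
The data do not give significant evidence that the true slope on daily light exposure is negative.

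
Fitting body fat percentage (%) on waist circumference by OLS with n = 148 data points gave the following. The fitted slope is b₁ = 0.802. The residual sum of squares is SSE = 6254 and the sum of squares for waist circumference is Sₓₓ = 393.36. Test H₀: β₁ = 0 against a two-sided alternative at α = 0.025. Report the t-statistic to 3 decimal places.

t = 2.430

MSE = SSE/(n − 2) = 6254/146 = 42.8356.
SE(b₁) = √(MSE/Sₓₓ) = √(42.8356/393.36) = 0.329995.
t = 0.802 / 0.329995 = 2.430.
df = n − 2 = 146.
Two-sided p ≈ 0.0163, which is < 0.025, so reject H₀.
There is evidence that waist circumference is associated with body fat percentage.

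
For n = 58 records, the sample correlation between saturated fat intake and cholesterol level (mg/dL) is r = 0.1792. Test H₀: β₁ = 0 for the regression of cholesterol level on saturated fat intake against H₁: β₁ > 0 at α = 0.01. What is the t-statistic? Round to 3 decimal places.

t = r·√(n − 2)/√(1 − r²) = 0.1792·√56/√0.967887 = 1.363.
df = n − 2 = 56.
One-sided p ≈ 0.0892, which is ≥ 0.01, so fail to reject H₀.
The data do not give significant evidence of a linear association between saturated fat intake and cholesterol level.

t = 1.363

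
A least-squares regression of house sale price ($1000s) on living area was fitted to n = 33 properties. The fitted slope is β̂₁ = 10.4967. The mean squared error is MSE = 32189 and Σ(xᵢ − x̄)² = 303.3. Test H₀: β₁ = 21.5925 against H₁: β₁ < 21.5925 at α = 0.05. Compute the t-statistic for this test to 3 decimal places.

t = -1.077

SE(β̂₁) = √(MSE/Sₓₓ) = √(32189/303.3) = 10.3019.
t = (10.4967 − 21.5925) / 10.3019 = -1.077.
df = n − 2 = 31.
One-sided p ≈ 0.1449, which is ≥ 0.05, so fail to reject H₀.
The data do not give significant evidence that the true slope on living area is below 21.5925 $1000s per unit.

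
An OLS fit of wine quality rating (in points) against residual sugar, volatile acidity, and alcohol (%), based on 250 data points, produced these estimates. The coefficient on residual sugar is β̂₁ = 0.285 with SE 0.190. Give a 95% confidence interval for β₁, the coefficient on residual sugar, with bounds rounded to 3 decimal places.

df = n − k − 1 = 250 − 3 − 1 = 246.
t* = t_{0.025, 246} = 1.969654.
Margin = t* × SE = 1.969654 × 0.190 = 0.37423.
CI: 0.285 ± 0.37423 → (-0.089, 0.659).
With 95% confidence, each one-unit increase in residual sugar is associated with a change of between -0.089 and 0.659 points in wine quality rating, holding the other predictors fixed.

(-0.089, 0.659)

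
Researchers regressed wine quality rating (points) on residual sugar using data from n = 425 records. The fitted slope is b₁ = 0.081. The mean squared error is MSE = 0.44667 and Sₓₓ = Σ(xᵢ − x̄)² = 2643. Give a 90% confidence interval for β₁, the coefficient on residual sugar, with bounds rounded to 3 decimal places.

(0.060, 0.102)

SE(b₁) = √(MSE/Sₓₓ) = √(0.44667/2643) = 0.013.
df = n − 2 = 423.
t* = t_{0.05, 423} = 1.648464.
Margin = t* × SE = 1.648464 × 0.013 = 0.02143.
CI: 0.081 ± 0.02143 → (0.060, 0.102).
With 90% confidence, each one-unit increase in residual sugar is associated with a change of between 0.060 and 0.102 points in wine quality rating.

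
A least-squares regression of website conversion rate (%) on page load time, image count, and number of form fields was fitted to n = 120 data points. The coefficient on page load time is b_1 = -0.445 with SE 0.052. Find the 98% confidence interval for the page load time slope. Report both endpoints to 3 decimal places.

df = n − k − 1 = 120 − 3 − 1 = 116.
t* = t_{0.01, 116} = 2.358924.
Margin = t* × SE = 2.358924 × 0.052 = 0.12266.
CI: -0.445 ± 0.12266 → (-0.568, -0.322).
With 98% confidence, each one-unit increase in page load time is associated with a change of between -0.568 and -0.322 % in website conversion rate, holding the other predictors fixed.

(-0.568, -0.322)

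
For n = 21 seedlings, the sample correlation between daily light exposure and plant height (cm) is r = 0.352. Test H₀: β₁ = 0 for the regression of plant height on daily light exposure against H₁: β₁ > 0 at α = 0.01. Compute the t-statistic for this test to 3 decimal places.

t = 1.639

t = r·√(n − 2)/√(1 − r²) = 0.352·√19/√0.876096 = 1.639.
df = n − 2 = 19.
One-sided p ≈ 0.0588, which is ≥ 0.01, so fail to reject H₀.
The data do not give significant evidence of a linear association between daily light exposure and plant height.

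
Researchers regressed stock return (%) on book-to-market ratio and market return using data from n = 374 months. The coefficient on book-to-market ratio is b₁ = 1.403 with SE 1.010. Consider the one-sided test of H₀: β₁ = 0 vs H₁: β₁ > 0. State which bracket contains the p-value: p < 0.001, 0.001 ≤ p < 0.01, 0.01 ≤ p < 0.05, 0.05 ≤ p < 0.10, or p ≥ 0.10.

t = 1.403 / 1.010 = 1.389.
df = n − k − 1 = 374 − 2 − 1 = 371.
One-sided p = P(T_{371} > t) ≈ 0.0828.
So 0.05 ≤ p < 0.10.

0.05 ≤ p < 0.10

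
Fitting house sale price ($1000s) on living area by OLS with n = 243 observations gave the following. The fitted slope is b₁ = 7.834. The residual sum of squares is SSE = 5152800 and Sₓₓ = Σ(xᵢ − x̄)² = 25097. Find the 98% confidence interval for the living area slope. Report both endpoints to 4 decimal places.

(5.6724, 9.9956)

MSE = SSE/(n − 2) = 5152800/241 = 21380.9.
SE(b₁) = √(MSE/Sₓₓ) = √(21380.9/25097) = 0.923001.
df = n − 2 = 241.
t* = t_{0.01, 241} = 2.34192.
Margin = t* × SE = 2.34192 × 0.923001 = 2.161595.
CI: 7.834 ± 2.161595 → (5.6724, 9.9956).
With 98% confidence, each one-unit increase in living area is associated with a change of between 5.6724 and 9.9956 $1000s in house sale price.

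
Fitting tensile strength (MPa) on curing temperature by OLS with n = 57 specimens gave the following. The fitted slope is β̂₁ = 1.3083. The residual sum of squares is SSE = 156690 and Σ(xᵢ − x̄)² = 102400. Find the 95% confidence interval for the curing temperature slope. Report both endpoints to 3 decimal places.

(0.974, 1.643)

MSE = SSE/(n − 2) = 156690/55 = 2848.91.
SE(β̂₁) = √(MSE/Sₓₓ) = √(2848.91/102400) = 0.166797.
df = n − 2 = 55.
t* = t_{0.025, 55} = 2.004045.
Margin = t* × SE = 2.004045 × 0.166797 = 0.33427.
CI: 1.3083 ± 0.33427 → (0.974, 1.643).
With 95% confidence, each one-unit increase in curing temperature is associated with a change of between 0.974 and 1.643 MPa in tensile strength.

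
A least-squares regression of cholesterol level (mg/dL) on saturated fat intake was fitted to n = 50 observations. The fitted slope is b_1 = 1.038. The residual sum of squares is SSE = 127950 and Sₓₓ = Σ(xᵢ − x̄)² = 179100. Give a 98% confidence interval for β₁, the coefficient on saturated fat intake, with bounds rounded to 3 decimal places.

MSE = SSE/(n − 2) = 127950/48 = 2665.62.
SE(b_1) = √(MSE/Sₓₓ) = √(2665.62/179100) = 0.121998.
df = n − 2 = 48.
t* = t_{0.01, 48} = 2.406581.
Margin = t* × SE = 2.406581 × 0.121998 = 0.29360.
CI: 1.038 ± 0.29360 → (0.744, 1.332).
With 98% confidence, each one-unit increase in saturated fat intake is associated with a change of between 0.744 and 1.332 mg/dL in cholesterol level.

(0.744, 1.332)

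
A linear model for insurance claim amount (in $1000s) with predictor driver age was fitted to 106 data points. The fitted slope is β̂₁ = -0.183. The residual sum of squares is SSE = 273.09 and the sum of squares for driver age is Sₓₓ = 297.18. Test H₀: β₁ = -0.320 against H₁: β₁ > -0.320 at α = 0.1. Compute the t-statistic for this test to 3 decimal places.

t = 1.457

MSE = SSE/(n − 2) = 273.09/104 = 2.62587.
SE(β̂₁) = √(MSE/Sₓₓ) = √(2.62587/297.18) = 0.0939997.
t = (-0.183 − (-0.320)) / 0.0939997 = 1.457.
df = n − 2 = 104.
One-sided p ≈ 0.0740, which is < 0.1, so reject H₀.
There is evidence that the true slope on driver age exceeds -0.320 $1000s per unit.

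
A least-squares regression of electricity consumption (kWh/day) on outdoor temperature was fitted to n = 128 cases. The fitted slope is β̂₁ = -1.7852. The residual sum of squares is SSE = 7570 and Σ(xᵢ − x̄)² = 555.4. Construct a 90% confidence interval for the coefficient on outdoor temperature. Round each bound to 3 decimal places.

(-2.330, -1.240)

MSE = SSE/(n − 2) = 7570/126 = 60.0794.
SE(β̂₁) = √(MSE/Sₓₓ) = √(60.0794/555.4) = 0.328897.
df = n − 2 = 126.
t* = t_{0.05, 126} = 1.657037.
Margin = t* × SE = 1.657037 × 0.328897 = 0.54499.
CI: -1.7852 ± 0.54499 → (-2.330, -1.240).
With 90% confidence, each one-unit increase in outdoor temperature is associated with a change of between -2.330 and -1.240 kWh/day in electricity consumption.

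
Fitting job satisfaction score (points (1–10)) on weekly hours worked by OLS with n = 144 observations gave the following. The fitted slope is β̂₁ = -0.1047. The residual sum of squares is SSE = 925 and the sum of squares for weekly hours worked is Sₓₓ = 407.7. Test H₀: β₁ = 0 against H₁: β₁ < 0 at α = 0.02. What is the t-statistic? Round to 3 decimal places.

MSE = SSE/(n − 2) = 925/142 = 6.51408.
SE(β̂₁) = √(MSE/Sₓₓ) = √(6.51408/407.7) = 0.126403.
t = -0.1047 / 0.126403 = -0.828.
df = n − 2 = 142.
One-sided p ≈ 0.2044, which is ≥ 0.02, so fail to reject H₀.
The data do not give significant evidence that the true slope on weekly hours worked is negative.

t = -0.828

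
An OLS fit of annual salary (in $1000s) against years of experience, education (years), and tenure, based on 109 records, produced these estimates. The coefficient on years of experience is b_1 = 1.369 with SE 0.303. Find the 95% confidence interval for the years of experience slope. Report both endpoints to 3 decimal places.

df = n − k − 1 = 109 − 3 − 1 = 105.
t* = t_{0.025, 105} = 1.982815.
Margin = t* × SE = 1.982815 × 0.303 = 0.60079.
CI: 1.369 ± 0.60079 → (0.768, 1.970).
With 95% confidence, each one-unit increase in years of experience is associated with a change of between 0.768 and 1.970 $1000s in annual salary, holding the other predictors fixed.

(0.768, 1.970)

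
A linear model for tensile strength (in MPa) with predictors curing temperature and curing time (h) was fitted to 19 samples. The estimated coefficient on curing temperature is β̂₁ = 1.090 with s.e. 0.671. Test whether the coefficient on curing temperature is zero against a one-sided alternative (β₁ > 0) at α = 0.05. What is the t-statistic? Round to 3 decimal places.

H₀: β₁ = 0 vs H₁: β₁ > 0.
t = (β̂₁ − β₁⁰)/SE = 1.090 / 0.671 = 1.624.
df = n − k − 1 = 19 − 2 − 1 = 16.
One-sided p ≈ 0.0619, which is ≥ 0.05, so fail to reject H₀.
The data do not give significant evidence that the true slope on curing temperature is positive, holding the other predictors fixed.

t = 1.624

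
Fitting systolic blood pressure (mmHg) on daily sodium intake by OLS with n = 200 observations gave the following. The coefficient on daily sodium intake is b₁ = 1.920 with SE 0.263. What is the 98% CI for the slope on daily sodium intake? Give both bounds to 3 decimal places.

(1.303, 2.537)

df = n − 2 = 200 − 2 = 198.
t* = t_{0.01, 198} = 2.345328.
Margin = t* × SE = 2.345328 × 0.263 = 0.61682.
CI: 1.920 ± 0.61682 → (1.303, 2.537).
With 98% confidence, each one-unit increase in daily sodium intake is associated with a change of between 1.303 and 2.537 mmHg in systolic blood pressure.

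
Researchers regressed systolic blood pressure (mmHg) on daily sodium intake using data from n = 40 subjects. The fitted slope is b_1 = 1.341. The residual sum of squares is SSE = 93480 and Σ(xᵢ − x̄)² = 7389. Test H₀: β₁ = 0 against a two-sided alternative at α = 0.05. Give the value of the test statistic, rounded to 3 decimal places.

t = 2.324

MSE = SSE/(n − 2) = 93480/38 = 2460.
SE(b_1) = √(MSE/Sₓₓ) = √(2460/7389) = 0.576999.
t = 1.341 / 0.576999 = 2.324.
df = n − 2 = 38.
Two-sided p ≈ 0.0256, which is < 0.05, so reject H₀.
There is evidence that daily sodium intake is associated with systolic blood pressure.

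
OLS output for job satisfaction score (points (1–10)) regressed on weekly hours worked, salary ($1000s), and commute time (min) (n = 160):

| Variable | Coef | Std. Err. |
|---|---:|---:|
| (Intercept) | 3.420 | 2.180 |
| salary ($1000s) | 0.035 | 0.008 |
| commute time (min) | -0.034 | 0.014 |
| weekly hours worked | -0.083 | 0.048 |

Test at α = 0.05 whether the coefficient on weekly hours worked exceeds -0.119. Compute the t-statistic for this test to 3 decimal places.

t = 0.750

Read off: b = -0.083, SE = 0.048 for weekly hours worked.
H₀: β₁ = -0.119 vs H₁: β₁ > -0.119.
t = (-0.083 − (-0.119)) / 0.048 = 0.750.
df = n − k − 1 = 160 − 3 − 1 = 156.
One-sided p ≈ 0.2272, which is ≥ 0.05, so fail to reject H₀.
The data do not give significant evidence that the true slope on weekly hours worked exceeds -0.119 points (1–10) per unit, holding the other predictors fixed.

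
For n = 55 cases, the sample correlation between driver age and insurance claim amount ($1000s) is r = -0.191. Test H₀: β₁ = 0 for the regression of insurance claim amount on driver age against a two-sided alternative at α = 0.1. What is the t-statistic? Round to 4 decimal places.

t = -1.4166

t = r·√(n − 2)/√(1 − r²) = -0.191·√53/√0.963519 = -1.4166.
df = n − 2 = 53.
Two-sided p ≈ 0.1625, which is ≥ 0.1, so fail to reject H₀.
The data do not give significant evidence of a linear association between driver age and insurance claim amount.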